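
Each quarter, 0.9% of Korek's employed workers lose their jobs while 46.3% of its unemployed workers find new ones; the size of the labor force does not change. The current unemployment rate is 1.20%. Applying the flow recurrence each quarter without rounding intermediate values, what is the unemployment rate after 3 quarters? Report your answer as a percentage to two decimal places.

Unemployment rate after three quarters ≈ 1.80%.

With a fixed labor force, u_{t+1} = u_t + s·(1−u_t) − f·u_t = u_t·(1−s−f) + s.
Here 1−s−f = 0.528 and s = 0.009.
u_1 = 0.012000 × 0.528 + 0.009 = 0.015336.
u_2 = 0.015336 × 0.528 + 0.009 = 0.017097.
u_3 = 0.017097 × 0.528 + 0.009 = 0.018027.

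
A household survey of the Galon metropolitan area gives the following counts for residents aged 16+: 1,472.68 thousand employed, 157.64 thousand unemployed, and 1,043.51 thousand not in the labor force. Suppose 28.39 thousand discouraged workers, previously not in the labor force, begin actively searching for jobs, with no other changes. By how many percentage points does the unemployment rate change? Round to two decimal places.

The unemployment rate changes by +1.55 percentage points.

Initially, labor force = 1,472.68 + 157.64 = 1,630.32 thousand, so u = 157.64/1,630.32 = 9.67%.
After the change, unemployed and labor force both rise by 28.39 → E = 1,472.68, U = 186.03, labor force = 1,658.71 thousand.
New unemployment rate = 186.03 / 1,658.71 = 11.22%.
Change = 11.22% − 9.67% = +1.55 percentage points.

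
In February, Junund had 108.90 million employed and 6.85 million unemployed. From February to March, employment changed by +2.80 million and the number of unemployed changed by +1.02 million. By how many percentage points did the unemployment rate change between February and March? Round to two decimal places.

February: labor force = 108.90 + 6.85 = 115.75; u = 6.85/115.75 = 5.92%.
March: labor force = 111.70 + 7.87 = 119.57; u = 7.87/119.57 = 6.58%.
Change = 6.58% − 5.92% = +0.66 pp.

The unemployment rate changed by +0.66 percentage points.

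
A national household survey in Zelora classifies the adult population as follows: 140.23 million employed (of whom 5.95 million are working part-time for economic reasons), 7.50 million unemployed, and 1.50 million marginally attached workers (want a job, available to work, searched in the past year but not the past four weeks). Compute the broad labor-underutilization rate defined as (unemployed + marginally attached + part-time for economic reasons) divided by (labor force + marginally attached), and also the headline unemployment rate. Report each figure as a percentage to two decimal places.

Labor force = 140.23 + 7.50 = 147.73 million.
Numerator = 7.50 + 1.50 + 5.95 = 14.95 million.
Denominator = 147.73 + 1.50 = 149.23 million.
Broad rate = 14.95 / 149.23 = 10.02%.
Headline unemployment rate = 7.50 / 147.73 = 5.08%.

Broad underutilization rate ≈ 10.02%; headline unemployment rate ≈ 5.08%.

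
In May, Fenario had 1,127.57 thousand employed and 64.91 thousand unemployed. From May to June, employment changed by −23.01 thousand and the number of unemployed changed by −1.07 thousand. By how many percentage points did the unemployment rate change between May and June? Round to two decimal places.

May: labor force = 1,127.57 + 64.91 = 1,192.48; u = 64.91/1,192.48 = 5.44%.
June: labor force = 1,104.56 + 63.84 = 1,168.40; u = 63.84/1,168.40 = 5.46%.
Change = 5.46% − 5.44% = +0.02 pp.

The unemployment rate changed by +0.02 percentage points.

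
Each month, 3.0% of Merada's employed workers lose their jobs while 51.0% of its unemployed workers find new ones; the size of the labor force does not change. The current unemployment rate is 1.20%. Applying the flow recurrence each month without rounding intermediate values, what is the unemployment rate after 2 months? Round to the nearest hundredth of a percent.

Unemployment rate after two months ≈ 4.63%.

With a fixed labor force, u_{t+1} = u_t + s·(1−u_t) − f·u_t = u_t·(1−s−f) + s.
Here 1−s−f = 0.460 and s = 0.030.
u_1 = 0.012000 × 0.460 + 0.030 = 0.035520.
u_2 = 0.035520 × 0.460 + 0.030 = 0.046339.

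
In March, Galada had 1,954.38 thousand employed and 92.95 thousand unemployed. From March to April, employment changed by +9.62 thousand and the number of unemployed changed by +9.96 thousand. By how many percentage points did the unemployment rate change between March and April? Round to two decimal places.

March: labor force = 1,954.38 + 92.95 = 2,047.33; u = 92.95/2,047.33 = 4.54%.
April: labor force = 1,964.00 + 102.91 = 2,066.91; u = 102.91/2,066.91 = 4.98%.
Change = 4.98% − 4.54% = +0.44 pp.

The unemployment rate changed by +0.44 percentage points.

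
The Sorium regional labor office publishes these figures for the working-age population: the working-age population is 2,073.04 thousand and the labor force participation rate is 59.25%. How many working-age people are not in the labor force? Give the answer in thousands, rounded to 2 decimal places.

Share not in the labor force = 1 − 0.5925 = 0.4075.
Not in labor force = 0.4075 × 2,073.04 ≈ 844.76 thousand.

About 844.76 thousand are not in the labor force.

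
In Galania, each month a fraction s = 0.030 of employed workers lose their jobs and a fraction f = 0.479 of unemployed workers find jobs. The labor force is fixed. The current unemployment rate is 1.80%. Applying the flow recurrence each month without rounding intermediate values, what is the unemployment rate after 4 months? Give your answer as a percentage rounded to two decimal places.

With a fixed labor force, u_{t+1} = u_t + s·(1−u_t) − f·u_t = u_t·(1−s−f) + s.
Here 1−s−f = 0.491 and s = 0.030.
u_1 = 0.018000 × 0.491 + 0.030 = 0.038838.
u_2 = 0.038838 × 0.491 + 0.030 = 0.049069.
u_3 = 0.049069 × 0.491 + 0.030 = 0.054093.
u_4 = 0.054093 × 0.491 + 0.030 = 0.056560.

Unemployment rate after four months ≈ 5.66%.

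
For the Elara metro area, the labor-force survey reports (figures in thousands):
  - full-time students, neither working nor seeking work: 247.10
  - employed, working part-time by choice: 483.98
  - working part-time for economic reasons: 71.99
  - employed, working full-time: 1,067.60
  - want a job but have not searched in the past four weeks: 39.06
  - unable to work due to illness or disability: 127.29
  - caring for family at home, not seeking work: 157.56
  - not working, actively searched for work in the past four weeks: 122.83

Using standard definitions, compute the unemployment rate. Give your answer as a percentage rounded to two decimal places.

Unemployment rate ≈ 7.03%.

Employed = 483.98 + 71.99 + 1,067.60 = 1,623.57 thousand (anyone who worked, including part-time for economic reasons, counts as employed).
Unemployed = 122.83 thousand.
Labor force = 1,623.57 + 122.83 = 1,746.40 thousand.
Unemployment rate = 122.83 / 1,746.40 = 7.03%.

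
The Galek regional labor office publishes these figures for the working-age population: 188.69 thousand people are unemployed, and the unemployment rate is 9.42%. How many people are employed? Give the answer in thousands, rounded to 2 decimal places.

Labor force = U / u = 188.69 / 0.0942 ≈ 2,003.08 thousand.
Employed = labor force − unemployed = 2,003.08 − 188.69 = 1,814.39 thousand.

About 1,814.39 thousand are employed.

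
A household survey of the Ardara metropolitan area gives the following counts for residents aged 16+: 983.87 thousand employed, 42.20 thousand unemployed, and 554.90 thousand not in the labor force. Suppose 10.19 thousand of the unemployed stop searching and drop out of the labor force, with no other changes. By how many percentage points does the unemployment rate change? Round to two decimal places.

The unemployment rate changes by −0.96 percentage points.

Initially, labor force = 983.87 + 42.20 = 1,026.07 thousand, so u = 42.20/1,026.07 = 4.11%.
After the change, unemployed and labor force both fall by 10.19 → E = 983.87, U = 32.01, labor force = 1,015.88 thousand.
New unemployment rate = 32.01 / 1,015.88 = 3.15%.
Change = 3.15% − 4.11% = −0.96 percentage points.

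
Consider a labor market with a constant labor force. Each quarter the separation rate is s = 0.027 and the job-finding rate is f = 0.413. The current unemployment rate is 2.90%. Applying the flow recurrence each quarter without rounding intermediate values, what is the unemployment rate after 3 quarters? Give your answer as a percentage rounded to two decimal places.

Unemployment rate after three quarters ≈ 5.57%.

With a fixed labor force, u_{t+1} = u_t + s·(1−u_t) − f·u_t = u_t·(1−s−f) + s.
Here 1−s−f = 0.560 and s = 0.027.
u_1 = 0.029000 × 0.560 + 0.027 = 0.043240.
u_2 = 0.043240 × 0.560 + 0.027 = 0.051214.
u_3 = 0.051214 × 0.560 + 0.027 = 0.055680.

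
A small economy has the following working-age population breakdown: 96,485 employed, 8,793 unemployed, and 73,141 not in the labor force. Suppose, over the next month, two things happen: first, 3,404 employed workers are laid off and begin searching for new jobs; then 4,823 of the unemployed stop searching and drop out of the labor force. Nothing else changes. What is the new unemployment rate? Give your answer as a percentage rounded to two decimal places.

Initially, labor force = 96,485 + 8,793 = 105,278, so u = 8,793/105,278 = 8.35%.
After the first change, employed falls and unemployed rises by 3,404; labor force unchanged → E = 93,081, U = 12,197, labor force = 105,278.
After the second change, unemployed and labor force both fall by 4,823 → E = 93,081, U = 7,374, labor force = 100,455.
New unemployment rate = 7,374 / 100,455 = 7.34%.

New unemployment rate ≈ 7.34%.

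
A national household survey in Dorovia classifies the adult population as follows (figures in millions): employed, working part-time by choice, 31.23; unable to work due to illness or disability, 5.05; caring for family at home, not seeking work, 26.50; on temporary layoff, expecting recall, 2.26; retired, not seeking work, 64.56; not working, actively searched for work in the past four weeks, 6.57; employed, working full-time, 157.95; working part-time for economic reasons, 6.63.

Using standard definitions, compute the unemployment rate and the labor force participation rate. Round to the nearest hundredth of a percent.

Employed = 31.23 + 157.95 + 6.63 = 195.81 million (anyone who worked, including part-time for economic reasons, counts as employed).
Unemployed = 2.26 + 6.57 = 8.83 million (jobless and actively searching, or on temporary layoff).
Labor force = 195.81 + 8.83 = 204.64 million.
Not in labor force = 5.05 + 26.50 + 64.56 = 96.11 million (those not working and not actively searching are outside the labor force).
Civilian working-age population = 204.64 + 96.11 = 300.75 million.
Unemployment rate = 8.83 / 204.64 = 4.31%.
Labor force participation rate = 204.64 / 300.75 = 68.04%.

Unemployment rate ≈ 4.31%; labor force participation rate ≈ 68.04%.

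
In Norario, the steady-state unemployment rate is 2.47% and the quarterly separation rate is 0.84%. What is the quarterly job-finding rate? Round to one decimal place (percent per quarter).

From u* = s/(s+f): f = s·(1−u)/u.
f = 0.84 × (1 − 0.0247) / 0.0247 = 0.8193 / 0.0247 ≈ 33.2% per quarter.

Job-finding rate ≈ 33.2% per quarter.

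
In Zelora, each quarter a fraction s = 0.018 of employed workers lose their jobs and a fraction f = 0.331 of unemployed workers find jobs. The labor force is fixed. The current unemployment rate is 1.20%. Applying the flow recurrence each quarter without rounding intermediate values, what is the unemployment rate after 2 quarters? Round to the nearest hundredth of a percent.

Unemployment rate after two quarters ≈ 3.48%.

With a fixed labor force, u_{t+1} = u_t + s·(1−u_t) − f·u_t = u_t·(1−s−f) + s.
Here 1−s−f = 0.651 and s = 0.018.
u_1 = 0.012000 × 0.651 + 0.018 = 0.025812.
u_2 = 0.025812 × 0.651 + 0.018 = 0.034804.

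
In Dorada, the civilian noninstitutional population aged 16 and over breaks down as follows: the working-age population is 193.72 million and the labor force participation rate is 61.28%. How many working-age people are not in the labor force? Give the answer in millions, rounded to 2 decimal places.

About 75.01 million are not in the labor force.

Share not in the labor force = 1 − 0.6128 = 0.3872.
Not in labor force = 0.3872 × 193.72 ≈ 75.01 million.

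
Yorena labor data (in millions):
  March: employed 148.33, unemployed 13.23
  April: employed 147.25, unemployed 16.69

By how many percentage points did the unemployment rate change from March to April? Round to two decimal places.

The unemployment rate changed by +1.99 percentage points.

March: labor force = 148.33 + 13.23 = 161.56; u = 13.23/161.56 = 8.19%.
April: labor force = 147.25 + 16.69 = 163.94; u = 16.69/163.94 = 10.18%.
Change = 10.18% − 8.19% = +1.99 pp.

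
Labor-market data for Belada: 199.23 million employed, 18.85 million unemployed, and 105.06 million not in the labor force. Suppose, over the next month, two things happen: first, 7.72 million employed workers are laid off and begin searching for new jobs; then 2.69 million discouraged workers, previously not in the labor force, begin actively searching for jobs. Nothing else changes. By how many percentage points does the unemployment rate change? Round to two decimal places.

Initially, labor force = 199.23 + 18.85 = 218.08 million, so u = 18.85/218.08 = 8.64%.
After the first change, employed falls and unemployed rises by 7.72; labor force unchanged → E = 191.51, U = 26.57, labor force = 218.08 million.
After the second change, unemployed and labor force both rise by 2.69 → E = 191.51, U = 29.26, labor force = 220.77 million.
New unemployment rate = 29.26 / 220.77 = 13.25%.
Change = 13.25% − 8.64% = +4.61 percentage points.

The unemployment rate changes by +4.61 percentage points.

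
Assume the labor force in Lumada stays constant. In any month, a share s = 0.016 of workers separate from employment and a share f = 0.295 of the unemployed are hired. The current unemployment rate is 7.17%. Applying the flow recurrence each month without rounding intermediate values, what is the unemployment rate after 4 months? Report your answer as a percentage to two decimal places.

Unemployment rate after four months ≈ 5.60%.

With a fixed labor force, u_{t+1} = u_t + s·(1−u_t) − f·u_t = u_t·(1−s−f) + s.
Here 1−s−f = 0.689 and s = 0.016.
u_1 = 0.071700 × 0.689 + 0.016 = 0.065401.
u_2 = 0.065401 × 0.689 + 0.016 = 0.061061.
u_3 = 0.061061 × 0.689 + 0.016 = 0.058071.
u_4 = 0.058071 × 0.689 + 0.016 = 0.056011.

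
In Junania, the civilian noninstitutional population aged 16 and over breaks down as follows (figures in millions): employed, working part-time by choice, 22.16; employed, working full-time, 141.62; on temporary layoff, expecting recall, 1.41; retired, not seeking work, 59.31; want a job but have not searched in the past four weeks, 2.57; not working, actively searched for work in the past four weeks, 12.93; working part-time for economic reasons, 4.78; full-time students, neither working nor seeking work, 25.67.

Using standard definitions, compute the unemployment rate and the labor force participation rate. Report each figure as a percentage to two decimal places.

Employed = 22.16 + 141.62 + 4.78 = 168.56 million (anyone who worked, including part-time for economic reasons, counts as employed).
Unemployed = 1.41 + 12.93 = 14.34 million (jobless and actively searching, or on temporary layoff).
Labor force = 168.56 + 14.34 = 182.90 million.
Not in labor force = 59.31 + 2.57 + 25.67 = 87.55 million (those not working and not actively searching are outside the labor force — including those who want a job but have given up searching).
Civilian working-age population = 182.90 + 87.55 = 270.45 million.
Unemployment rate = 14.34 / 182.90 = 7.84%.
Labor force participation rate = 182.90 / 270.45 = 67.63%.

Unemployment rate ≈ 7.84%; labor force participation rate ≈ 67.63%.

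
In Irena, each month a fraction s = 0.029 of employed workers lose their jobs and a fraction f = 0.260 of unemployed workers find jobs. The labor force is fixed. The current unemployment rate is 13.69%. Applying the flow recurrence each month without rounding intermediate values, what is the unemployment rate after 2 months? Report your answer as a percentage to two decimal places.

With a fixed labor force, u_{t+1} = u_t + s·(1−u_t) − f·u_t = u_t·(1−s−f) + s.
Here 1−s−f = 0.711 and s = 0.029.
u_1 = 0.136900 × 0.711 + 0.029 = 0.126336.
u_2 = 0.126336 × 0.711 + 0.029 = 0.118825.

Unemployment rate after two months ≈ 11.88%.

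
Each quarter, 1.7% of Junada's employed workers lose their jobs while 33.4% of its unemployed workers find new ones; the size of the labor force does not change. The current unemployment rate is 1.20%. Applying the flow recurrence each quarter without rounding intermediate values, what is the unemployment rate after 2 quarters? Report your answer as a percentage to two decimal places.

With a fixed labor force, u_{t+1} = u_t + s·(1−u_t) − f·u_t = u_t·(1−s−f) + s.
Here 1−s−f = 0.649 and s = 0.017.
u_1 = 0.012000 × 0.649 + 0.017 = 0.024788.
u_2 = 0.024788 × 0.649 + 0.017 = 0.033087.

Unemployment rate after two quarters ≈ 3.31%.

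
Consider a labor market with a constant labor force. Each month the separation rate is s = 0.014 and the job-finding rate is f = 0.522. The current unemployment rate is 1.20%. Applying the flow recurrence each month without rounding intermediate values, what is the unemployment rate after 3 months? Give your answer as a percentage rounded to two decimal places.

With a fixed labor force, u_{t+1} = u_t + s·(1−u_t) − f·u_t = u_t·(1−s−f) + s.
Here 1−s−f = 0.464 and s = 0.014.
u_1 = 0.012000 × 0.464 + 0.014 = 0.019568.
u_2 = 0.019568 × 0.464 + 0.014 = 0.023080.
u_3 = 0.023080 × 0.464 + 0.014 = 0.024709.

Unemployment rate after three months ≈ 2.47%.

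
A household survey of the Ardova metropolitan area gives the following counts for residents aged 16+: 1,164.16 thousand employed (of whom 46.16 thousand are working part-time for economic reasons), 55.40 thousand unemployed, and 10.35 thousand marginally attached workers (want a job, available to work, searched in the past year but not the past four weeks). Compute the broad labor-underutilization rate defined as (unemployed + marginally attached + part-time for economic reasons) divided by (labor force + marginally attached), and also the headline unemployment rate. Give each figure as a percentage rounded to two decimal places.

Labor force = 1,164.16 + 55.40 = 1,219.56 thousand.
Numerator = 55.40 + 10.35 + 46.16 = 111.91 thousand.
Denominator = 1,219.56 + 10.35 = 1,229.91 thousand.
Broad rate = 111.91 / 1,229.91 = 9.10%.
Headline unemployment rate = 55.40 / 1,219.56 = 4.54%.

Broad underutilization rate ≈ 9.10%; headline unemployment rate ≈ 4.54%.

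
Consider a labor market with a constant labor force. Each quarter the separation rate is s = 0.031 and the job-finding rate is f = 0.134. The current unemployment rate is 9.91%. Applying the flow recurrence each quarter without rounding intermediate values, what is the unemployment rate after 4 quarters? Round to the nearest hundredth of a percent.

Unemployment rate after four quarters ≈ 14.47%.

With a fixed labor force, u_{t+1} = u_t + s·(1−u_t) − f·u_t = u_t·(1−s−f) + s.
Here 1−s−f = 0.835 and s = 0.031.
u_1 = 0.099100 × 0.835 + 0.031 = 0.113748.
u_2 = 0.113748 × 0.835 + 0.031 = 0.125980.
u_3 = 0.125980 × 0.835 + 0.031 = 0.136193.
u_4 = 0.136193 × 0.835 + 0.031 = 0.144721.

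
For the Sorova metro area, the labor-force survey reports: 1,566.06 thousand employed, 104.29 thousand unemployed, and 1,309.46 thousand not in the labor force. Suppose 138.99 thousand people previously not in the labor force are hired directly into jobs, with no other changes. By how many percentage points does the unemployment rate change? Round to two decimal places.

The unemployment rate changes by −0.48 percentage points.

Initially, labor force = 1,566.06 + 104.29 = 1,670.35 thousand, so u = 104.29/1,670.35 = 6.24%.
After the change, employed and labor force both rise by 138.99; unemployed unchanged → E = 1,705.05, U = 104.29, labor force = 1,809.34 thousand.
New unemployment rate = 104.29 / 1,809.34 = 5.76%.
Change = 5.76% − 6.24% = −0.48 percentage points.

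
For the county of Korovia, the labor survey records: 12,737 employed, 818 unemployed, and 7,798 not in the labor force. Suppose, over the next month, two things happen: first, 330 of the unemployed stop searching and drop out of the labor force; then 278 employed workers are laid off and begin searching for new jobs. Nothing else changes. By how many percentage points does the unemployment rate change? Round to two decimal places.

Initially, labor force = 12,737 + 818 = 13,555, so u = 818/13,555 = 6.03%.
After the first change, unemployed and labor force both fall by 330 → E = 12,737, U = 488, labor force = 13,225.
After the second change, employed falls and unemployed rises by 278; labor force unchanged → E = 12,459, U = 766, labor force = 13,225.
New unemployment rate = 766 / 13,225 = 5.79%.
Change = 5.79% − 6.03% = −0.24 percentage points.

The unemployment rate changes by −0.24 percentage points.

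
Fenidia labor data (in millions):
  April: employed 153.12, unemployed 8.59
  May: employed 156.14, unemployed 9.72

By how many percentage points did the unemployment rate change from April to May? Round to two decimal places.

The unemployment rate changed by +0.55 percentage points.

April: labor force = 153.12 + 8.59 = 161.71; u = 8.59/161.71 = 5.31%.
May: labor force = 156.14 + 9.72 = 165.86; u = 9.72/165.86 = 5.86%.
Change = 5.86% − 5.31% = +0.55 pp.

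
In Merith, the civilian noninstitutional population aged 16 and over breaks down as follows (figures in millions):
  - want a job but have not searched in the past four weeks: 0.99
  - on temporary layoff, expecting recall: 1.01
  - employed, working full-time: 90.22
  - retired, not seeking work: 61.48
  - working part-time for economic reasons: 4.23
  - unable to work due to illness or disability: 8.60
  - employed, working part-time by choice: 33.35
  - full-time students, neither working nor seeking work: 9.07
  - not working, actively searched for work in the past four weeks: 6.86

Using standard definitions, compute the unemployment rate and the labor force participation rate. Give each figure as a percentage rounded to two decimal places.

Unemployment rate ≈ 5.80%; labor force participation rate ≈ 62.87%.

Employed = 90.22 + 4.23 + 33.35 = 127.80 million (anyone who worked, including part-time for economic reasons, counts as employed).
Unemployed = 1.01 + 6.86 = 7.87 million (jobless and actively searching, or on temporary layoff).
Labor force = 127.80 + 7.87 = 135.67 million.
Not in labor force = 0.99 + 61.48 + 8.60 + 9.07 = 80.14 million (those not working and not actively searching are outside the labor force — including those who want a job but have given up searching).
Civilian working-age population = 135.67 + 80.14 = 215.81 million.
Unemployment rate = 7.87 / 135.67 = 5.80%.
Labor force participation rate = 135.67 / 215.81 = 62.87%.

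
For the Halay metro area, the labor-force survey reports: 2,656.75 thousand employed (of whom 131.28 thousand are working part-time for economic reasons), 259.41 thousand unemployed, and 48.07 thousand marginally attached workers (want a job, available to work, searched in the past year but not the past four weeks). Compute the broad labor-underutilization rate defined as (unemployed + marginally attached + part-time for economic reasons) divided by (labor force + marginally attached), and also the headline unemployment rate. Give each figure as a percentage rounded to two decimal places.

Broad underutilization rate ≈ 14.80%; headline unemployment rate ≈ 8.90%.

Labor force = 2,656.75 + 259.41 = 2,916.16 thousand.
Numerator = 259.41 + 48.07 + 131.28 = 438.76 thousand.
Denominator = 2,916.16 + 48.07 = 2,964.23 thousand.
Broad rate = 438.76 / 2,964.23 = 14.80%.
Headline unemployment rate = 259.41 / 2,916.16 = 8.90%.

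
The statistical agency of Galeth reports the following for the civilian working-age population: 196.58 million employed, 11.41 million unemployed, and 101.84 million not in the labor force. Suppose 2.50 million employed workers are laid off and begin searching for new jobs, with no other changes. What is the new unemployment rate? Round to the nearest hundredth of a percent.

Initially, labor force = 196.58 + 11.41 = 207.99 million, so u = 11.41/207.99 = 5.49%.
After the change, employed falls and unemployed rises by 2.50; labor force unchanged → E = 194.08, U = 13.91, labor force = 207.99 million.
New unemployment rate = 13.91 / 207.99 = 6.69%.

New unemployment rate ≈ 6.69%.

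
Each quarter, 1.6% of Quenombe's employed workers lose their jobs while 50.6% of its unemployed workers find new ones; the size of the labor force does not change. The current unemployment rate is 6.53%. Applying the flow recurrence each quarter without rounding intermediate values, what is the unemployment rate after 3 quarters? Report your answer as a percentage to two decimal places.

With a fixed labor force, u_{t+1} = u_t + s·(1−u_t) − f·u_t = u_t·(1−s−f) + s.
Here 1−s−f = 0.478 and s = 0.016.
u_1 = 0.065300 × 0.478 + 0.016 = 0.047213.
u_2 = 0.047213 × 0.478 + 0.016 = 0.038568.
u_3 = 0.038568 × 0.478 + 0.016 = 0.034436.

Unemployment rate after three quarters ≈ 3.44%.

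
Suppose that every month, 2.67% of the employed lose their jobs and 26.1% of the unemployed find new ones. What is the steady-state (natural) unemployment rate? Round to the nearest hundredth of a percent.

At steady state the flows balance: s·E = f·U, so U/(E+U) = s/(s+f).
u* = 2.67 / (2.67 + 26.1) = 2.67 / 28.77 = 9.28%.

Steady-state unemployment rate ≈ 9.28%.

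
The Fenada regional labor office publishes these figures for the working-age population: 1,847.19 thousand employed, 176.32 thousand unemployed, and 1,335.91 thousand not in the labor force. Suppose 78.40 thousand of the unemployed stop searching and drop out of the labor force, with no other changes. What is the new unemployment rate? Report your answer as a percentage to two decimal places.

New unemployment rate ≈ 5.03%.

Initially, labor force = 1,847.19 + 176.32 = 2,023.51 thousand, so u = 176.32/2,023.51 = 8.71%.
After the change, unemployed and labor force both fall by 78.40 → E = 1,847.19, U = 97.92, labor force = 1,945.11 thousand.
New unemployment rate = 97.92 / 1,945.11 = 5.03%.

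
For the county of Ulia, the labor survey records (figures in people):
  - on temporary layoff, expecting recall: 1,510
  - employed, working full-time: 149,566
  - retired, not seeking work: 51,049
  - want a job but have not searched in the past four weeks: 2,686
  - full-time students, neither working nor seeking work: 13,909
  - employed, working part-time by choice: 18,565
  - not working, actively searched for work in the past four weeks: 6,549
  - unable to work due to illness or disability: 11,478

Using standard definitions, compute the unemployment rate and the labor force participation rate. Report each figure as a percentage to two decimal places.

Unemployment rate ≈ 4.57%; labor force participation rate ≈ 69.01%.

Employed = 149,566 + 18,565 = 168,131.
Unemployed = 1,510 + 6,549 = 8,059 (jobless and actively searching, or on temporary layoff).
Labor force = 168,131 + 8,059 = 176,190.
Not in labor force = 51,049 + 2,686 + 13,909 + 11,478 = 79,122 (those not working and not actively searching are outside the labor force — including those who want a job but have given up searching).
Civilian working-age population = 176,190 + 79,122 = 255,312.
Unemployment rate = 8,059 / 176,190 = 4.57%.
Labor force participation rate = 176,190 / 255,312 = 69.01%.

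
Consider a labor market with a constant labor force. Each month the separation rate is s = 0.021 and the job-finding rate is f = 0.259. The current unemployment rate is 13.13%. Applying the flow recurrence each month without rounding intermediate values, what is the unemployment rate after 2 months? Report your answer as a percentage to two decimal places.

Unemployment rate after two months ≈ 10.42%.

With a fixed labor force, u_{t+1} = u_t + s·(1−u_t) − f·u_t = u_t·(1−s−f) + s.
Here 1−s−f = 0.720 and s = 0.021.
u_1 = 0.131300 × 0.720 + 0.021 = 0.115536.
u_2 = 0.115536 × 0.720 + 0.021 = 0.104186.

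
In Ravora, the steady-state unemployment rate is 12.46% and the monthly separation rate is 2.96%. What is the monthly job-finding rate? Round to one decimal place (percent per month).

Job-finding rate ≈ 20.8% per month.

From u* = s/(s+f): f = s·(1−u)/u.
f = 2.96 × (1 − 0.1246) / 0.1246 = 2.5912 / 0.1246 ≈ 20.8% per month.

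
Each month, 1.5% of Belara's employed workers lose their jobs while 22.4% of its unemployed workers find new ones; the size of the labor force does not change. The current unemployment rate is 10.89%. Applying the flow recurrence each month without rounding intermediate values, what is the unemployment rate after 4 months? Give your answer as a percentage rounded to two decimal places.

With a fixed labor force, u_{t+1} = u_t + s·(1−u_t) − f·u_t = u_t·(1−s−f) + s.
Here 1−s−f = 0.761 and s = 0.015.
u_1 = 0.108900 × 0.761 + 0.015 = 0.097873.
u_2 = 0.097873 × 0.761 + 0.015 = 0.089481.
u_3 = 0.089481 × 0.761 + 0.015 = 0.083095.
u_4 = 0.083095 × 0.761 + 0.015 = 0.078235.

Unemployment rate after four months ≈ 7.82%.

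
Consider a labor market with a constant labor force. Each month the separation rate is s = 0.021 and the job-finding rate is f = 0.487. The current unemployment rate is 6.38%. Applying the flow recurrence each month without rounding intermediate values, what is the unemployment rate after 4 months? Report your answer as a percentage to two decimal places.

Unemployment rate after four months ≈ 4.27%.

With a fixed labor force, u_{t+1} = u_t + s·(1−u_t) − f·u_t = u_t·(1−s−f) + s.
Here 1−s−f = 0.492 and s = 0.021.
u_1 = 0.063800 × 0.492 + 0.021 = 0.052390.
u_2 = 0.052390 × 0.492 + 0.021 = 0.046776.
u_3 = 0.046776 × 0.492 + 0.021 = 0.044014.
u_4 = 0.044014 × 0.492 + 0.021 = 0.042655.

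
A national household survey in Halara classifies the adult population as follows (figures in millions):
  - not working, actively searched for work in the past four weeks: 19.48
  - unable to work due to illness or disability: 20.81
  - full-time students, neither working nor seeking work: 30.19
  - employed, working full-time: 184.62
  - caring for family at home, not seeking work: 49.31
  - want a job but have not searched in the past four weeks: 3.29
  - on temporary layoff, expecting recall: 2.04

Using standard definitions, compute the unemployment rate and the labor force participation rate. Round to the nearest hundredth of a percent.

Unemployment rate ≈ 10.44%; labor force participation rate ≈ 66.55%.

Employed = 184.62 million.
Unemployed = 19.48 + 2.04 = 21.52 million (jobless and actively searching, or on temporary layoff).
Labor force = 184.62 + 21.52 = 206.14 million.
Not in labor force = 20.81 + 30.19 + 49.31 + 3.29 = 103.60 million (those not working and not actively searching are outside the labor force — including those who want a job but have given up searching).
Civilian working-age population = 206.14 + 103.60 = 309.74 million.
Unemployment rate = 21.52 / 206.14 = 10.44%.
Labor force participation rate = 206.14 / 309.74 = 66.55%.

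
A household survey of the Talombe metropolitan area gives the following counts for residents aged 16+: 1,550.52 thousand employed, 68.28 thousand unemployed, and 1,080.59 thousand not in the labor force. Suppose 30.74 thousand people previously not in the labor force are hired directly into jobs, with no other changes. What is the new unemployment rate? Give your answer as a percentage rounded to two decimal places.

New unemployment rate ≈ 4.14%.

Initially, labor force = 1,550.52 + 68.28 = 1,618.80 thousand, so u = 68.28/1,618.80 = 4.22%.
After the change, employed and labor force both rise by 30.74; unemployed unchanged → E = 1,581.26, U = 68.28, labor force = 1,649.54 thousand.
New unemployment rate = 68.28 / 1,649.54 = 4.14%.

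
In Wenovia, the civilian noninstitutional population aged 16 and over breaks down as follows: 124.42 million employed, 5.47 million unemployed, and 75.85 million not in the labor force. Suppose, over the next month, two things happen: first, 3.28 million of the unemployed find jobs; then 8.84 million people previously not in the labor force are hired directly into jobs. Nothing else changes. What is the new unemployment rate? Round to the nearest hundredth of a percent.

Initially, labor force = 124.42 + 5.47 = 129.89 million, so u = 5.47/129.89 = 4.21%.
After the first change, unemployed falls and employed rises by 3.28; labor force unchanged → E = 127.70, U = 2.19, labor force = 129.89 million.
After the second change, employed and labor force both rise by 8.84; unemployed unchanged → E = 136.54, U = 2.19, labor force = 138.73 million.
New unemployment rate = 2.19 / 138.73 = 1.58%.

New unemployment rate ≈ 1.58%.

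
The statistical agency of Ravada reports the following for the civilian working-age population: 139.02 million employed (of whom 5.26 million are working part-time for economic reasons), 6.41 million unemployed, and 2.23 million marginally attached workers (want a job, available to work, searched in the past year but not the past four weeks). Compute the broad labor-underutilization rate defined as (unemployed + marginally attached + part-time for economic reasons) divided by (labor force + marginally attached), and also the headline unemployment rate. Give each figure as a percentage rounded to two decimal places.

Labor force = 139.02 + 6.41 = 145.43 million.
Numerator = 6.41 + 2.23 + 5.26 = 13.90 million.
Denominator = 145.43 + 2.23 = 147.66 million.
Broad rate = 13.90 / 147.66 = 9.41%.
Headline unemployment rate = 6.41 / 145.43 = 4.41%.

Broad underutilization rate ≈ 9.41%; headline unemployment rate ≈ 4.41%.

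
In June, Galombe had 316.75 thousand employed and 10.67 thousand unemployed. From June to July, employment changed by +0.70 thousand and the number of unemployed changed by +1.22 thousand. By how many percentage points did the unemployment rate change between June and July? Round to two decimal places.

June: labor force = 316.75 + 10.67 = 327.42; u = 10.67/327.42 = 3.26%.
July: labor force = 317.45 + 11.89 = 329.34; u = 11.89/329.34 = 3.61%.
Change = 3.61% − 3.26% = +0.35 pp.

The unemployment rate changed by +0.35 percentage points.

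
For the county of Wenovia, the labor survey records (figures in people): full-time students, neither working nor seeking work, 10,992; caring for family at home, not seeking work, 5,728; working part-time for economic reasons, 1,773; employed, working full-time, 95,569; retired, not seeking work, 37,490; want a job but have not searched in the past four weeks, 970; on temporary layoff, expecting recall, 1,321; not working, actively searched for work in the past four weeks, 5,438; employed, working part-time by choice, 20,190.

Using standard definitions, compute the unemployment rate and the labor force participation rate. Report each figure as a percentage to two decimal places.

Employed = 1,773 + 95,569 + 20,190 = 117,532 (anyone who worked, including part-time for economic reasons, counts as employed).
Unemployed = 1,321 + 5,438 = 6,759 (jobless and actively searching, or on temporary layoff).
Labor force = 117,532 + 6,759 = 124,291.
Not in labor force = 10,992 + 5,728 + 37,490 + 970 = 55,180 (those not working and not actively searching are outside the labor force — including those who want a job but have given up searching).
Civilian working-age population = 124,291 + 55,180 = 179,471.
Unemployment rate = 6,759 / 124,291 = 5.44%.
Labor force participation rate = 124,291 / 179,471 = 69.25%.

Unemployment rate ≈ 5.44%; labor force participation rate ≈ 69.25%.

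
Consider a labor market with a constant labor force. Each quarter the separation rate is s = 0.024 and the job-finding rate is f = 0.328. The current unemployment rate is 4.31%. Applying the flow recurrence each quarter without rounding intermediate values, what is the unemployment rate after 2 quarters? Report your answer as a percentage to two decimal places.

Unemployment rate after two quarters ≈ 5.76%.

With a fixed labor force, u_{t+1} = u_t + s·(1−u_t) − f·u_t = u_t·(1−s−f) + s.
Here 1−s−f = 0.648 and s = 0.024.
u_1 = 0.043100 × 0.648 + 0.024 = 0.051929.
u_2 = 0.051929 × 0.648 + 0.024 = 0.057650.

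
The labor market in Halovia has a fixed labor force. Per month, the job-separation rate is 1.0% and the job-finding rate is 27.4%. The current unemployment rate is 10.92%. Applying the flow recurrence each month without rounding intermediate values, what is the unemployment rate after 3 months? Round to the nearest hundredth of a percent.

With a fixed labor force, u_{t+1} = u_t + s·(1−u_t) − f·u_t = u_t·(1−s−f) + s.
Here 1−s−f = 0.716 and s = 0.010.
u_1 = 0.109200 × 0.716 + 0.010 = 0.088187.
u_2 = 0.088187 × 0.716 + 0.010 = 0.073142.
u_3 = 0.073142 × 0.716 + 0.010 = 0.062370.

Unemployment rate after three months ≈ 6.24%.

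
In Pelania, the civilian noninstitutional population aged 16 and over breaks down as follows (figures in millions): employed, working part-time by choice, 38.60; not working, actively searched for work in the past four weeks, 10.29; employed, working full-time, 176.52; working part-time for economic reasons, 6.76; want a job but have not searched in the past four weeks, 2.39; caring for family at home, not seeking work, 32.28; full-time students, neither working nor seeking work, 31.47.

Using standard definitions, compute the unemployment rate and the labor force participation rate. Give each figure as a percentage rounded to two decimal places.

Unemployment rate ≈ 4.43%; labor force participation rate ≈ 77.83%.

Employed = 38.60 + 176.52 + 6.76 = 221.88 million (anyone who worked, including part-time for economic reasons, counts as employed).
Unemployed = 10.29 million.
Labor force = 221.88 + 10.29 = 232.17 million.
Not in labor force = 2.39 + 32.28 + 31.47 = 66.14 million (those not working and not actively searching are outside the labor force — including those who want a job but have given up searching).
Civilian working-age population = 232.17 + 66.14 = 298.31 million.
Unemployment rate = 10.29 / 232.17 = 4.43%.
Labor force participation rate = 232.17 / 298.31 = 77.83%.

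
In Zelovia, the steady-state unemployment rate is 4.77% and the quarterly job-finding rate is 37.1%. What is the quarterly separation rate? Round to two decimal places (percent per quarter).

From u* = s/(s+f): s = u·f/(1−u).
s = 0.0477 × 37.1 / (1 − 0.0477) = 1.7697 / 0.9523 ≈ 1.86% per quarter.

Separation rate ≈ 1.86% per quarter.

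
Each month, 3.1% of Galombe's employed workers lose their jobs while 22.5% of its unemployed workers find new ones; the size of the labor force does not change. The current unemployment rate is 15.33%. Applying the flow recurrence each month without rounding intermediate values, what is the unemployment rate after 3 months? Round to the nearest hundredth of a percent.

Unemployment rate after three months ≈ 13.44%.

With a fixed labor force, u_{t+1} = u_t + s·(1−u_t) − f·u_t = u_t·(1−s−f) + s.
Here 1−s−f = 0.744 and s = 0.031.
u_1 = 0.153300 × 0.744 + 0.031 = 0.145055.
u_2 = 0.145055 × 0.744 + 0.031 = 0.138921.
u_3 = 0.138921 × 0.744 + 0.031 = 0.134357.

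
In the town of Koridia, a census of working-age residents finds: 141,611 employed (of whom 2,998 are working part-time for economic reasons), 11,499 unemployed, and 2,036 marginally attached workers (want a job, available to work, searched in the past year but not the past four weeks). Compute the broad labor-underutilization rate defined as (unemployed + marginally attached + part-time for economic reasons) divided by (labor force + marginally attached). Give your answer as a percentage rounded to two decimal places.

Labor force = 141,611 + 11,499 = 153,110.
Numerator = 11,499 + 2,036 + 2,998 = 16,533.
Denominator = 153,110 + 2,036 = 155,146.
Broad rate = 16,533 / 155,146 = 10.66%.

Broad underutilization rate ≈ 10.66%.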